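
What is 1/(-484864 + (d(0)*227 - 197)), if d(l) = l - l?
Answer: -1/485061 ≈ -2.0616e-6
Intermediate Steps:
d(l) = 0
1/(-484864 + (d(0)*227 - 197)) = 1/(-484864 + (0*227 - 197)) = 1/(-484864 + (0 - 197)) = 1/(-484864 - 197) = 1/(-485061) = -1/485061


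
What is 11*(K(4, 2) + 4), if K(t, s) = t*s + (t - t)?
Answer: 132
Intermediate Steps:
K(t, s) = s*t (K(t, s) = s*t + 0 = s*t)
11*(K(4, 2) + 4) = 11*(2*4 + 4) = 11*(8 + 4) = 11*12 = 132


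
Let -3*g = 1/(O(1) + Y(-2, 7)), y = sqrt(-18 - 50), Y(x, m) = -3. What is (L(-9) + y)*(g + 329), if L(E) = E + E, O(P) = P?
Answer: -5925 + 1975*I*sqrt(17)/3 ≈ -5925.0 + 2714.4*I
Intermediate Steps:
L(E) = 2*E
y = 2*I*sqrt(17) (y = sqrt(-68) = 2*I*sqrt(17) ≈ 8.2462*I)
g = 1/6 (g = -1/(3*(1 - 3)) = -1/3/(-2) = -1/3*(-1/2) = 1/6 ≈ 0.16667)
(L(-9) + y)*(g + 329) = (2*(-9) + 2*I*sqrt(17))*(1/6 + 329) = (-18 + 2*I*sqrt(17))*(1975/6) = -5925 + 1975*I*sqrt(17)/3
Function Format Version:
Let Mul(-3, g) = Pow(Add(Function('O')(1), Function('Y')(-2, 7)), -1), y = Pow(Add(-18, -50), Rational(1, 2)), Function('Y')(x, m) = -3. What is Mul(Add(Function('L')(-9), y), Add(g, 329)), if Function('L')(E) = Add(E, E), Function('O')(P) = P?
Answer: Add(-5925, Mul(Rational(1975, 3), I, Pow(17, Rational(1, 2)))) ≈ Add(-5925.0, Mul(2714.4, I))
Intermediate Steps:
Function('L')(E) = Mul(2, E)
y = Mul(2, I, Pow(17, Rational(1, 2))) (y = Pow(-68, Rational(1, 2)) = Mul(2, I, Pow(17, Rational(1, 2))) ≈ Mul(8.2462, I))
g = Rational(1, 6) (g = Mul(Rational(-1, 3), Pow(Add(1, -3), -1)) = Mul(Rational(-1, 3), Pow(-2, -1)) = Mul(Rational(-1, 3), Rational(-1, 2)) = Rational(1, 6) ≈ 0.16667)
Mul(Add(Function('L')(-9), y), Add(g, 329)) = Mul(Add(Mul(2, -9), Mul(2, I, Pow(17, Rational(1, 2)))), Add(Rational(1, 6), 329)) = Mul(Add(-18, Mul(2, I, Pow(17, Rational(1, 2)))), Rational(1975, 6)) = Add(-5925, Mul(Rational(1975, 3), I, Pow(17, Rational(1, 2))))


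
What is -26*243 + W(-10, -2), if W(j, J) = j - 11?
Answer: -6339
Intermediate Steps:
W(j, J) = -11 + j
-26*243 + W(-10, -2) = -26*243 + (-11 - 10) = -6318 - 21 = -6339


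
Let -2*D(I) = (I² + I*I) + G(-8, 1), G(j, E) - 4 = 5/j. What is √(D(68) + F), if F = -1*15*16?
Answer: I*√77851/4 ≈ 69.755*I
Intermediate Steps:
G(j, E) = 4 + 5/j
F = -240 (F = -15*16 = -240)
D(I) = -27/16 - I² (D(I) = -((I² + I*I) + (4 + 5/(-8)))/2 = -((I² + I²) + (4 + 5*(-⅛)))/2 = -(2*I² + (4 - 5/8))/2 = -(2*I² + 27/8)/2 = -(27/8 + 2*I²)/2 = -27/16 - I²)
√(D(68) + F) = √((-27/16 - 1*68²) - 240) = √((-27/16 - 1*4624) - 240) = √((-27/16 - 4624) - 240) = √(-74011/16 - 240) = √(-77851/16) = I*√77851/4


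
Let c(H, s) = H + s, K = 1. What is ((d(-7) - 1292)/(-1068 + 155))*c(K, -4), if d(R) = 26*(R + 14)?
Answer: -3330/913 ≈ -3.6473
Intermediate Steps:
d(R) = 364 + 26*R (d(R) = 26*(14 + R) = 364 + 26*R)
((d(-7) - 1292)/(-1068 + 155))*c(K, -4) = (((364 + 26*(-7)) - 1292)/(-1068 + 155))*(1 - 4) = (((364 - 182) - 1292)/(-913))*(-3) = ((182 - 1292)*(-1/913))*(-3) = -1110*(-1/913)*(-3) = (1110/913)*(-3) = -3330/913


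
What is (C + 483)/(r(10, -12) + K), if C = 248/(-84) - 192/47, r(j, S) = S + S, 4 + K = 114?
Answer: 10925/1974 ≈ 5.5344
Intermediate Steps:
K = 110 (K = -4 + 114 = 110)
r(j, S) = 2*S
C = -6946/987 (C = 248*(-1/84) - 192*1/47 = -62/21 - 192/47 = -6946/987 ≈ -7.0375)
(C + 483)/(r(10, -12) + K) = (-6946/987 + 483)/(2*(-12) + 110) = 469775/(987*(-24 + 110)) = (469775/987)/86 = (469775/987)*(1/86) = 10925/1974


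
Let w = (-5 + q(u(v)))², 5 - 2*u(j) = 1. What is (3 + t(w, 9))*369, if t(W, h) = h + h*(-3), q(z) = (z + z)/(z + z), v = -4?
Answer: -5535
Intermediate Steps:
u(j) = 2 (u(j) = 5/2 - ½*1 = 5/2 - ½ = 2)
q(z) = 1 (q(z) = (2*z)/((2*z)) = (2*z)*(1/(2*z)) = 1)
w = 16 (w = (-5 + 1)² = (-4)² = 16)
t(W, h) = -2*h (t(W, h) = h - 3*h = -2*h)
(3 + t(w, 9))*369 = (3 - 2*9)*369 = (3 - 18)*369 = -15*369 = -5535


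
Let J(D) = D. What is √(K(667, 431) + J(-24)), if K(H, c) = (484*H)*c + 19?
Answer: √139138863 ≈ 11796.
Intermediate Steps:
K(H, c) = 19 + 484*H*c (K(H, c) = 484*H*c + 19 = 19 + 484*H*c)
√(K(667, 431) + J(-24)) = √((19 + 484*667*431) - 24) = √((19 + 139138868) - 24) = √(139138887 - 24) = √139138863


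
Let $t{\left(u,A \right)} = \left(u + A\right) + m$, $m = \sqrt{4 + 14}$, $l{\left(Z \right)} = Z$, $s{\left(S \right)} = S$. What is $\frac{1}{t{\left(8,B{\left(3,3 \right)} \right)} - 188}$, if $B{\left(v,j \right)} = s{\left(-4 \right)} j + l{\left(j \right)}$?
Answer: $- \frac{21}{3967} - \frac{\sqrt{2}}{11901} \approx -0.0054125$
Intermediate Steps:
$m = 3 \sqrt{2}$ ($m = \sqrt{18} = 3 \sqrt{2} \approx 4.2426$)
$B{\left(v,j \right)} = - 3 j$ ($B{\left(v,j \right)} = - 4 j + j = - 3 j$)
$t{\left(u,A \right)} = A + u + 3 \sqrt{2}$ ($t{\left(u,A \right)} = \left(u + A\right) + 3 \sqrt{2} = \left(A + u\right) + 3 \sqrt{2} = A + u + 3 \sqrt{2}$)
$\frac{1}{t{\left(8,B{\left(3,3 \right)} \right)} - 188} = \frac{1}{\left(\left(-3\right) 3 + 8 + 3 \sqrt{2}\right) - 188} = \frac{1}{\left(-9 + 8 + 3 \sqrt{2}\right) - 188} = \frac{1}{\left(-1 + 3 \sqrt{2}\right) - 188} = \frac{1}{-189 + 3 \sqrt{2}}$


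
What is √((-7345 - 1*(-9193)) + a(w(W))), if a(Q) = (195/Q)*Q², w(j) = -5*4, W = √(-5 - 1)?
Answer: 6*I*√57 ≈ 45.299*I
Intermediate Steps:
W = I*√6 (W = √(-6) = I*√6 ≈ 2.4495*I)
w(j) = -20
a(Q) = 195*Q
√((-7345 - 1*(-9193)) + a(w(W))) = √((-7345 - 1*(-9193)) + 195*(-20)) = √((-7345 + 9193) - 3900) = √(1848 - 3900) = √(-2052) = 6*I*√57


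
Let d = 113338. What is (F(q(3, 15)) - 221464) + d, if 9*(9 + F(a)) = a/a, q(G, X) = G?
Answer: -973214/9 ≈ -1.0813e+5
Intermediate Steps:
F(a) = -80/9 (F(a) = -9 + (a/a)/9 = -9 + (⅑)*1 = -9 + ⅑ = -80/9)
(F(q(3, 15)) - 221464) + d = (-80/9 - 221464) + 113338 = -1993256/9 + 113338 = -973214/9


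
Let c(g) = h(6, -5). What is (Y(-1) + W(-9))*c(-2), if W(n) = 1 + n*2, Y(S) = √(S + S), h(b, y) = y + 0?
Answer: 85 - 5*I*√2 ≈ 85.0 - 7.0711*I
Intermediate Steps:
h(b, y) = y
Y(S) = √2*√S (Y(S) = √(2*S) = √2*√S)
c(g) = -5
W(n) = 1 + 2*n
(Y(-1) + W(-9))*c(-2) = (√2*√(-1) + (1 + 2*(-9)))*(-5) = (√2*I + (1 - 18))*(-5) = (I*√2 - 17)*(-5) = (-17 + I*√2)*(-5) = 85 - 5*I*√2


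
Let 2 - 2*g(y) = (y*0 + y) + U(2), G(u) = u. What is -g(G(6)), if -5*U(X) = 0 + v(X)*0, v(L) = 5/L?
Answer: 2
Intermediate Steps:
U(X) = 0 (U(X) = -(0 + (5/X)*0)/5 = -(0 + 0)/5 = -⅕*0 = 0)
g(y) = 1 - y/2 (g(y) = 1 - ((y*0 + y) + 0)/2 = 1 - ((0 + y) + 0)/2 = 1 - (y + 0)/2 = 1 - y/2)
-g(G(6)) = -(1 - ½*6) = -(1 - 3) = -1*(-2) = 2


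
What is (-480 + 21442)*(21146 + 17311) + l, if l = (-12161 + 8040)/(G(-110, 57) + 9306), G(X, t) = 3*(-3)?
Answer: 7494642985177/9297 ≈ 8.0614e+8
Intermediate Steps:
G(X, t) = -9
l = -4121/9297 (l = (-12161 + 8040)/(-9 + 9306) = -4121/9297 ≈ -0.44326)
(-480 + 21442)*(21146 + 17311) + l = (-480 + 21442)*(21146 + 17311) - 4121/9297 = 20962*38457 - 4121/9297 = 806135634 - 4121/9297 = 7494642985177/9297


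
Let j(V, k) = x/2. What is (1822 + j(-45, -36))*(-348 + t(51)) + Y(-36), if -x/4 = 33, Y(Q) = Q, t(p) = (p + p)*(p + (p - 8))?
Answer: 16225404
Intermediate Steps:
t(p) = 2*p*(-8 + 2*p) (t(p) = (2*p)*(p + (-8 + p)) = (2*p)*(-8 + 2*p) = 2*p*(-8 + 2*p))
x = -132 (x = -4*33 = -132)
j(V, k) = -66 (j(V, k) = -132/2 = -132*1/2 = -66)
(1822 + j(-45, -36))*(-348 + t(51)) + Y(-36) = (1822 - 66)*(-348 + 4*51*(-4 + 51)) - 36 = 1756*(-348 + 4*51*47) - 36 = 1756*(-348 + 9588) - 36 = 1756*9240 - 36 = 16225440 - 36 = 16225404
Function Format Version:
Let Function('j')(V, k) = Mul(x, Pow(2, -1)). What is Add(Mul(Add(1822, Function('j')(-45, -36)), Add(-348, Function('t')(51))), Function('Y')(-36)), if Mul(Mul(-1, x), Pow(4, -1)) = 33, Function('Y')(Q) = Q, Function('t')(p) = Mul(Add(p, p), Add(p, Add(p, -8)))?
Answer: 16225404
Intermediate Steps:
Function('t')(p) = Mul(2, p, Add(-8, Mul(2, p))) (Function('t')(p) = Mul(Mul(2, p), Add(p, Add(-8, p))) = Mul(Mul(2, p), Add(-8, Mul(2, p))) = Mul(2, p, Add(-8, Mul(2, p))))
x = -132 (x = Mul(-4, 33) = -132)
Function('j')(V, k) = -66 (Function('j')(V, k) = Mul(-132, Pow(2, -1)) = Mul(-132, Rational(1, 2)) = -66)
Add(Mul(Add(1822, Function('j')(-45, -36)), Add(-348, Function('t')(51))), Function('Y')(-36)) = Add(Mul(Add(1822, -66), Add(-348, Mul(4, 51, Add(-4, 51)))), -36) = Add(Mul(1756, Add(-348, Mul(4, 51, 47))), -36) = Add(Mul(1756, Add(-348, 9588)), -36) = Add(Mul(1756, 9240), -36) = Add(16225440, -36) = 16225404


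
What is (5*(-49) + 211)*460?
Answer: -15640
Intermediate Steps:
(5*(-49) + 211)*460 = (-245 + 211)*460 = -34*460 = -15640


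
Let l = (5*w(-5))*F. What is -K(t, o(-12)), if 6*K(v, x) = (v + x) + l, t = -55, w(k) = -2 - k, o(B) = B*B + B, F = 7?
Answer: -91/3 ≈ -30.333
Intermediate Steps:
o(B) = B + B**2 (o(B) = B**2 + B = B + B**2)
l = 105 (l = (5*(-2 - 1*(-5)))*7 = (5*(-2 + 5))*7 = (5*3)*7 = 15*7 = 105)
K(v, x) = 35/2 + v/6 + x/6 (K(v, x) = ((v + x) + 105)/6 = (105 + v + x)/6 = 35/2 + v/6 + x/6)
-K(t, o(-12)) = -(35/2 + (1/6)*(-55) + (-12*(1 - 12))/6) = -(35/2 - 55/6 + (-12*(-11))/6) = -(35/2 - 55/6 + (1/6)*132) = -(35/2 - 55/6 + 22) = -1*91/3 = -91/3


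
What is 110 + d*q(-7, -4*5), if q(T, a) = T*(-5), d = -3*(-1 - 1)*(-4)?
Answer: -730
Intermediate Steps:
d = -24 (d = -3*(-2)*(-4) = 6*(-4) = -24)
q(T, a) = -5*T
110 + d*q(-7, -4*5) = 110 - (-120)*(-7) = 110 - 24*35 = 110 - 840 = -730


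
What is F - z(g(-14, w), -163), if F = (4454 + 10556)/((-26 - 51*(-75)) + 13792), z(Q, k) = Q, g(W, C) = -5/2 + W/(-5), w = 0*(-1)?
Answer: 97327/175910 ≈ 0.55328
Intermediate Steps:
w = 0
g(W, C) = -5/2 - W/5 (g(W, C) = -5*½ + W*(-⅕) = -5/2 - W/5)
F = 15010/17591 (F = 15010/((-26 + 3825) + 13792) = 15010/(3799 + 13792) = 15010/17591 ≈ 0.85328)
F - z(g(-14, w), -163) = 15010/17591 - (-5/2 - ⅕*(-14)) = 15010/17591 - (-5/2 + 14/5) = 15010/17591 - 1*3/10 = 15010/17591 - 3/10 = 97327/175910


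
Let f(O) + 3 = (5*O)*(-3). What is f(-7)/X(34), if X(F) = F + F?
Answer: 3/2 ≈ 1.5000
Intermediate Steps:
X(F) = 2*F
f(O) = -3 - 15*O (f(O) = -3 + (5*O)*(-3) = -3 - 15*O)
f(-7)/X(34) = (-3 - 15*(-7))/((2*34)) = (-3 + 105)/68 = 102*(1/68) = 3/2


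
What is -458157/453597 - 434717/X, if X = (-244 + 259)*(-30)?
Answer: 65660052133/68039550 ≈ 965.03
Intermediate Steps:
X = -450 (X = 15*(-30) = -450)
-458157/453597 - 434717/X = -458157/453597 - 434717/(-450) = -458157*1/453597 - 434717*(-1/450) = -152719/151199 + 434717/450 = 65660052133/68039550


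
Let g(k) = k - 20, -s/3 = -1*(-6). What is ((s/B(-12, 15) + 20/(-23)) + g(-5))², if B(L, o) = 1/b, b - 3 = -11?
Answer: 7382089/529 ≈ 13955.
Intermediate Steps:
b = -8 (b = 3 - 11 = -8)
B(L, o) = -⅛ (B(L, o) = 1/(-8) = -⅛)
s = -18 (s = -(-3)*(-6) = -3*6 = -18)
g(k) = -20 + k
((s/B(-12, 15) + 20/(-23)) + g(-5))² = ((-18/(-⅛) + 20/(-23)) + (-20 - 5))² = ((-18*(-8) + 20*(-1/23)) - 25)² = ((144 - 20/23) - 25)² = (3292/23 - 25)² = (2717/23)² = 7382089/529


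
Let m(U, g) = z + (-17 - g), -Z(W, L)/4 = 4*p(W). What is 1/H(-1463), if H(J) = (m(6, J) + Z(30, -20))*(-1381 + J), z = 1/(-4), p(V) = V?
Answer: -1/2746593 ≈ -3.6409e-7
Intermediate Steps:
z = -1/4 (z = 1*(-1/4) = -1/4 ≈ -0.25000)
Z(W, L) = -16*W
m(U, g) = -69/4 - g (m(U, g) = -1/4 + (-17 - g) = -69/4 - g)
H(J) = (-1381 + J)*(-1989/4 - J) (H(J) = ((-69/4 - J) - 16*30)*(-1381 + J) = ((-69/4 - J) - 480)*(-1381 + J) = (-1989/4 - J)*(-1381 + J) = (-1381 + J)*(-1989/4 - J))
1/H(-1463) = 1/(2746809/4 - 1*(-1463)**2 + (3535/4)*(-1463)) = 1/(2746809/4 - 1*2140369 - 5171705/4) = 1/(2746809/4 - 2140369 - 5171705/4) = 1/(-2746593) = -1/2746593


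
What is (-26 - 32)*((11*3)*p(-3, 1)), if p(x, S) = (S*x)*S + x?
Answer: 11484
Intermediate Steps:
p(x, S) = x + x*S**2 (p(x, S) = x*S**2 + x = x + x*S**2)
(-26 - 32)*((11*3)*p(-3, 1)) = (-26 - 32)*((11*3)*(-3*(1 + 1**2))) = -1914*(-3*(1 + 1)) = -1914*(-3*2) = -1914*(-6) = -58*(-198) = 11484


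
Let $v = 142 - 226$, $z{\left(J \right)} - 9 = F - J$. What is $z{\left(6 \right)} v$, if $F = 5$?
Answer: $-672$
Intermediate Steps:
$z{\left(J \right)} = 14 - J$ ($z{\left(J \right)} = 9 - \left(-5 + J\right) = 14 - J$)
$v = -84$
$z{\left(6 \right)} v = \left(14 - 6\right) \left(-84\right) = 8 \left(-84\right) = -672$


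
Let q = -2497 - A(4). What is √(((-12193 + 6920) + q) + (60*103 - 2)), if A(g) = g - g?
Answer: 2*I*√398 ≈ 39.9*I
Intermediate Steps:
A(g) = 0
q = -2497 (q = -2497 - 1*0 = -2497 + 0 = -2497)
√(((-12193 + 6920) + q) + (60*103 - 2)) = √(((-12193 + 6920) - 2497) + (60*103 - 2)) = √((-5273 - 2497) + (6180 - 2)) = √(-7770 + 6178) = √(-1592) = 2*I*√398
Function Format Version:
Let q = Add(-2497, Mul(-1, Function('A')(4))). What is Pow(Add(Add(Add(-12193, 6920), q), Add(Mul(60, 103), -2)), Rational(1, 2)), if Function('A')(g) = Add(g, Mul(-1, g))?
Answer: Mul(2, I, Pow(398, Rational(1, 2))) ≈ Mul(39.900, I)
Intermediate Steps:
Function('A')(g) = 0
q = -2497 (q = Add(-2497, Mul(-1, 0)) = Add(-2497, 0) = -2497)
Pow(Add(Add(Add(-12193, 6920), q), Add(Mul(60, 103), -2)), Rational(1, 2)) = Pow(Add(Add(Add(-12193, 6920), -2497), Add(Mul(60, 103), -2)), Rational(1, 2)) = Pow(Add(Add(-5273, -2497), Add(6180, -2)), Rational(1, 2)) = Pow(Add(-7770, 6178), Rational(1, 2)) = Pow(-1592, Rational(1, 2)) = Mul(2, I, Pow(398, Rational(1, 2)))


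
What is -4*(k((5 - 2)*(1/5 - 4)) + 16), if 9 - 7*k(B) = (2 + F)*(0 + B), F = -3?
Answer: -2192/35 ≈ -62.629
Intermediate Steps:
k(B) = 9/7 + B/7 (k(B) = 9/7 - (2 - 3)*(0 + B)/7 = 9/7 - (-1)*B/7 = 9/7 + B/7)
-4*(k((5 - 2)*(1/5 - 4)) + 16) = -4*((9/7 + ((5 - 2)*(1/5 - 4))/7) + 16) = -4*((9/7 + (3*(1/5 - 4))/7) + 16) = -4*((9/7 + (3*(-19/5))/7) + 16) = -4*((9/7 + (1/7)*(-57/5)) + 16) = -4*((9/7 - 57/35) + 16) = -4*(-12/35 + 16) = -4*548/35 = -2192/35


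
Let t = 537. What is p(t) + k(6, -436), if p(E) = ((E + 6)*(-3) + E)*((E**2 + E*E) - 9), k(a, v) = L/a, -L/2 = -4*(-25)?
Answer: -1889364304/3 ≈ -6.2979e+8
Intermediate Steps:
L = -200 (L = -(-8)*(-25) = -2*100 = -200)
k(a, v) = -200/a
p(E) = (-18 - 2*E)*(-9 + 2*E**2) (p(E) = ((6 + E)*(-3) + E)*((E**2 + E**2) - 9) = ((-18 - 3*E) + E)*(2*E**2 - 9) = (-18 - 2*E)*(-9 + 2*E**2))
p(t) + k(6, -436) = (162 - 36*537**2 - 4*537**3 + 18*537) - 200/6 = (162 - 36*288369 - 4*154854153 + 9666) - 200*1/6 = (162 - 10381284 - 619416612 + 9666) - 100/3 = -629788068 - 100/3 = -1889364304/3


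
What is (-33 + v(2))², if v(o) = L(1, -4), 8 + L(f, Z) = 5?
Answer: 1296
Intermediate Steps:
L(f, Z) = -3 (L(f, Z) = -8 + 5 = -3)
v(o) = -3
(-33 + v(2))² = (-33 - 3)² = (-36)² = 1296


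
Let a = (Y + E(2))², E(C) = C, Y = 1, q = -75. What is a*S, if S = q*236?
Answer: -159300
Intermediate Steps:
S = -17700 (S = -75*236 = -17700)
a = 9 (a = (1 + 2)² = 3² = 9)
a*S = 9*(-17700) = -159300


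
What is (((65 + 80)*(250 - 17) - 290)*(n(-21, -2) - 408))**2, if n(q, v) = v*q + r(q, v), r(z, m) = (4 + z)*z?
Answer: 90875117025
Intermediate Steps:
r(z, m) = z*(4 + z)
n(q, v) = q*v + q*(4 + q) (n(q, v) = v*q + q*(4 + q) = q*v + q*(4 + q))
(((65 + 80)*(250 - 17) - 290)*(n(-21, -2) - 408))**2 = (((65 + 80)*(250 - 17) - 290)*(-21*(4 - 21 - 2) - 408))**2 = ((145*233 - 290)*(-21*(-19) - 408))**2 = ((33785 - 290)*(399 - 408))**2 = (33495*(-9))**2 = (-301455)**2 = 90875117025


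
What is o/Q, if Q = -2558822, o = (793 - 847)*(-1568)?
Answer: -6048/182773 ≈ -0.033090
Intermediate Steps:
o = 84672 (o = -54*(-1568) = 84672)
o/Q = 84672/(-2558822) = 84672*(-1/2558822) = -6048/182773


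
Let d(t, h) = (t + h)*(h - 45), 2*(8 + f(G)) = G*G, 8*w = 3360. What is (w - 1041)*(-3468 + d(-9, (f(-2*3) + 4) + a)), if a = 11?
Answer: 2352348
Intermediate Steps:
w = 420 (w = (⅛)*3360 = 420)
f(G) = -8 + G²/2 (f(G) = -8 + (G*G)/2 = -8 + G²/2)
d(t, h) = (-45 + h)*(h + t) (d(t, h) = (h + t)*(-45 + h) = (-45 + h)*(h + t))
(w - 1041)*(-3468 + d(-9, (f(-2*3) + 4) + a)) = (420 - 1041)*(-3468 + ((((-8 + (-2*3)²/2) + 4) + 11)² - 45*(((-8 + (-2*3)²/2) + 4) + 11) - 45*(-9) + (((-8 + (-2*3)²/2) + 4) + 11)*(-9))) = -621*(-3468 + ((((-8 + (½)*(-6)²) + 4) + 11)² - 45*(((-8 + (½)*(-6)²) + 4) + 11) + 405 + (((-8 + (½)*(-6)²) + 4) + 11)*(-9))) = -621*(-3468 + ((((-8 + (½)*36) + 4) + 11)² - 45*(((-8 + (½)*36) + 4) + 11) + 405 + (((-8 + (½)*36) + 4) + 11)*(-9))) = -621*(-3468 + ((((-8 + 18) + 4) + 11)² - 45*(((-8 + 18) + 4) + 11) + 405 + (((-8 + 18) + 4) + 11)*(-9))) = -621*(-3468 + (((10 + 4) + 11)² - 45*((10 + 4) + 11) + 405 + ((10 + 4) + 11)*(-9))) = -621*(-3468 + ((14 + 11)² - 45*(14 + 11) + 405 + (14 + 11)*(-9))) = -621*(-3468 + (25² - 45*25 + 405 + 25*(-9))) = -621*(-3468 + (625 - 1125 + 405 - 225)) = -621*(-3468 - 320) = -621*(-3788) = 2352348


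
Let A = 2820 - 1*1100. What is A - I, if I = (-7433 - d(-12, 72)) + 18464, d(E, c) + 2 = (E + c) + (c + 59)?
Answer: -9122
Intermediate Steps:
d(E, c) = 57 + E + 2*c (d(E, c) = -2 + ((E + c) + (c + 59)) = -2 + ((E + c) + (59 + c)) = -2 + (59 + E + 2*c) = 57 + E + 2*c)
I = 10842 (I = (-7433 - (57 - 12 + 2*72)) + 18464 = (-7433 - (57 - 12 + 144)) + 18464 = (-7433 - 1*189) + 18464 = (-7433 - 189) + 18464 = -7622 + 18464 = 10842)
A = 1720 (A = 2820 - 1100 = 1720)
A - I = 1720 - 1*10842 = 1720 - 10842 = -9122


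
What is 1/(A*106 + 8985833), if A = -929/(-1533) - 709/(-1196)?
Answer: 916734/8237735122415 ≈ 1.1128e-7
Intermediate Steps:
A = 2197981/1833468 (A = -929*(-1/1533) - 709*(-1/1196) = 929/1533 + 709/1196 = 2197981/1833468 ≈ 1.1988)
1/(A*106 + 8985833) = 1/((2197981/1833468)*106 + 8985833) = 1/(116492993/916734 + 8985833) = 1/(8237735122415/916734) = 916734/8237735122415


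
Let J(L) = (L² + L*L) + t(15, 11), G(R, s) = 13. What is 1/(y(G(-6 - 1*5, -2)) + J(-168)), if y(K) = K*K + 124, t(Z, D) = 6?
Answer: 1/56747 ≈ 1.7622e-5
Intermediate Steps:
y(K) = 124 + K² (y(K) = K² + 124 = 124 + K²)
J(L) = 6 + 2*L² (J(L) = (L² + L*L) + 6 = (L² + L²) + 6 = 2*L² + 6 = 6 + 2*L²)
1/(y(G(-6 - 1*5, -2)) + J(-168)) = 1/((124 + 13²) + (6 + 2*(-168)²)) = 1/((124 + 169) + (6 + 2*28224)) = 1/(293 + (6 + 56448)) = 1/(293 + 56454) = 1/56747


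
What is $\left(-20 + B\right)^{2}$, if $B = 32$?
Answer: $144$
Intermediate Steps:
$\left(-20 + B\right)^{2} = \left(-20 + 32\right)^{2} = 12^{2} = 144$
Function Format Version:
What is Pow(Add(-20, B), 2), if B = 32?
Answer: 144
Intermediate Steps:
Pow(Add(-20, B), 2) = Pow(Add(-20, 32), 2) = Pow(12, 2) = 144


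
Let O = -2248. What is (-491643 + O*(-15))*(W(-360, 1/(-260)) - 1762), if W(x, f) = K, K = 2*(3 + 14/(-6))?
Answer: 806249762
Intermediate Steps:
K = 4/3 (K = 2*(3 + 14*(-⅙)) = 2*(3 - 7/3) = 2*(⅔) = 4/3 ≈ 1.3333)
W(x, f) = 4/3
(-491643 + O*(-15))*(W(-360, 1/(-260)) - 1762) = (-491643 - 2248*(-15))*(4/3 - 1762) = (-491643 + 33720)*(-5282/3) = -457923*(-5282/3) = 806249762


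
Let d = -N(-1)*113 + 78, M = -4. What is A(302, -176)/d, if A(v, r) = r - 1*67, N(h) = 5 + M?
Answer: 243/35 ≈ 6.9429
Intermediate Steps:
N(h) = 1 (N(h) = 5 - 4 = 1)
A(v, r) = -67 + r (A(v, r) = r - 67 = -67 + r)
d = -35 (d = -1*1*113 + 78 = -1*113 + 78 = -113 + 78 = -35)
A(302, -176)/d = (-67 - 176)/(-35) = -243*(-1/35) = 243/35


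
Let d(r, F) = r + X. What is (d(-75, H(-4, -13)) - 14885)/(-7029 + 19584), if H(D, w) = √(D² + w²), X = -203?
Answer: -15163/12555 ≈ -1.2077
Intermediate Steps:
d(r, F) = -203 + r (d(r, F) = r - 203 = -203 + r)
(d(-75, H(-4, -13)) - 14885)/(-7029 + 19584) = ((-203 - 75) - 14885)/(-7029 + 19584) = (-278 - 14885)/12555 = -15163*1/12555 = -15163/12555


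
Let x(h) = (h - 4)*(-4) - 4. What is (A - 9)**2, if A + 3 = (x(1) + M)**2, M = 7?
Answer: 45369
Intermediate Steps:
x(h) = 12 - 4*h (x(h) = (-4 + h)*(-4) - 4 = (16 - 4*h) - 4 = 12 - 4*h)
A = 222 (A = -3 + ((12 - 4*1) + 7)**2 = -3 + ((12 - 4) + 7)**2 = -3 + (8 + 7)**2 = -3 + 15**2 = -3 + 225 = 222)
(A - 9)**2 = (222 - 9)**2 = 213**2 = 45369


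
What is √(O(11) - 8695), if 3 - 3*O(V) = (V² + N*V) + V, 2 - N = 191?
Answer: I*√8045 ≈ 89.694*I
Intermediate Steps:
N = -189 (N = 2 - 1*191 = 2 - 191 = -189)
O(V) = 1 - V²/3 + 188*V/3 (O(V) = 1 - ((V² - 189*V) + V)/3 = 1 - (V² - 188*V)/3 = 1 + (-V²/3 + 188*V/3) = 1 - V²/3 + 188*V/3)
√(O(11) - 8695) = √((1 - ⅓*11² + (188/3)*11) - 8695) = √((1 - ⅓*121 + 2068/3) - 8695) = √((1 - 121/3 + 2068/3) - 8695) = √(650 - 8695) = √(-8045) = I*√8045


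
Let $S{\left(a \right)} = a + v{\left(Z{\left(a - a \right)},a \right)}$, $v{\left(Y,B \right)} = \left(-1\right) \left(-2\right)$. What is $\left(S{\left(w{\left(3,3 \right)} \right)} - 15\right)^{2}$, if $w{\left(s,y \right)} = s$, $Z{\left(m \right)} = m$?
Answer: $100$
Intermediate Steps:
$v{\left(Y,B \right)} = 2$
$S{\left(a \right)} = 2 + a$ ($S{\left(a \right)} = a + 2 = 2 + a$)
$\left(S{\left(w{\left(3,3 \right)} \right)} - 15\right)^{2} = \left(\left(2 + 3\right) - 15\right)^{2} = \left(5 - 15\right)^{2} = \left(-10\right)^{2} = 100$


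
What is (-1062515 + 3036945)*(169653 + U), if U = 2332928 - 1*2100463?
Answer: 793953842740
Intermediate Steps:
U = 232465 (U = 2332928 - 2100463 = 232465)
(-1062515 + 3036945)*(169653 + U) = (-1062515 + 3036945)*(169653 + 232465) = 1974430*402118 = 793953842740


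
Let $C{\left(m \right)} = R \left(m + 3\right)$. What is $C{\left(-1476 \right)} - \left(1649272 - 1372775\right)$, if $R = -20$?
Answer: $-247037$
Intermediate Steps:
$C{\left(m \right)} = -60 - 20 m$ ($C{\left(m \right)} = - 20 \left(m + 3\right) = - 20 \left(3 + m\right) = -60 - 20 m$)
$C{\left(-1476 \right)} - \left(1649272 - 1372775\right) = \left(-60 - -29520\right) - \left(1649272 - 1372775\right) = \left(-60 + 29520\right) - 276497 = 29460 - 276497 = -247037$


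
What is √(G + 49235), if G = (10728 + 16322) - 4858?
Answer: √71427 ≈ 267.26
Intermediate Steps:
G = 22192 (G = 27050 - 4858 = 22192)
√(G + 49235) = √(22192 + 49235) = √71427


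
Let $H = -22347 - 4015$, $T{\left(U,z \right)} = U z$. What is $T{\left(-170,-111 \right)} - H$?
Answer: $45232$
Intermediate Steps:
$H = -26362$
$T{\left(-170,-111 \right)} - H = \left(-170\right) \left(-111\right) - -26362 = 18870 + 26362 = 45232$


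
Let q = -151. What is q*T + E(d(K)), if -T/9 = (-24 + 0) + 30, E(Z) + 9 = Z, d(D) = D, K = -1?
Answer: 8144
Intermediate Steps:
E(Z) = -9 + Z
T = -54 (T = -9*((-24 + 0) + 30) = -9*(-24 + 30) = -9*6 = -54)
q*T + E(d(K)) = -151*(-54) + (-9 - 1) = 8154 - 10 = 8144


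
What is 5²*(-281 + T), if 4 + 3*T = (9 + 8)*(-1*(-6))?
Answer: -18625/3 ≈ -6208.3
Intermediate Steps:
T = 98/3 (T = -4/3 + ((9 + 8)*(-1*(-6)))/3 = -4/3 + (17*6)/3 = -4/3 + (⅓)*102 = -4/3 + 34 = 98/3 ≈ 32.667)
5²*(-281 + T) = 5²*(-281 + 98/3) = 25*(-745/3) = -18625/3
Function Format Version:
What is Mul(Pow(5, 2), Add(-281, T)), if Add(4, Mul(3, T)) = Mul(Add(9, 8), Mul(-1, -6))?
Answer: Rational(-18625, 3) ≈ -6208.3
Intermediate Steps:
T = Rational(98, 3) (T = Add(Rational(-4, 3), Mul(Rational(1, 3), Mul(Add(9, 8), Mul(-1, -6)))) = Add(Rational(-4, 3), Mul(Rational(1, 3), Mul(17, 6))) = Add(Rational(-4, 3), Mul(Rational(1, 3), 102)) = Add(Rational(-4, 3), 34) = Rational(98, 3) ≈ 32.667)
Mul(Pow(5, 2), Add(-281, T)) = Mul(Pow(5, 2), Add(-281, Rational(98, 3))) = Mul(25, Rational(-745, 3)) = Rational(-18625, 3)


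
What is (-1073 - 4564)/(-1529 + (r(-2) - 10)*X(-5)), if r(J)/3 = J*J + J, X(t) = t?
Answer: 1879/503 ≈ 3.7356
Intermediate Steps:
r(J) = 3*J + 3*J² (r(J) = 3*(J*J + J) = 3*(J² + J) = 3*(J + J²) = 3*J + 3*J²)
(-1073 - 4564)/(-1529 + (r(-2) - 10)*X(-5)) = (-1073 - 4564)/(-1529 + (3*(-2)*(1 - 2) - 10)*(-5)) = -5637/(-1529 + (3*(-2)*(-1) - 10)*(-5)) = -5637/(-1529 + (6 - 10)*(-5)) = -5637/(-1529 - 4*(-5)) = -5637/(-1529 + 20) = -5637/(-1509) = -5637*(-1/1509) = 1879/503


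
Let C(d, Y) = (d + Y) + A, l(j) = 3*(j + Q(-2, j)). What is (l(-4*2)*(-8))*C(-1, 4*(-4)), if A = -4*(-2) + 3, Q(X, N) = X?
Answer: -1440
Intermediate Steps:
l(j) = -6 + 3*j (l(j) = 3*(j - 2) = 3*(-2 + j) = -6 + 3*j)
A = 11 (A = 8 + 3 = 11)
C(d, Y) = 11 + Y + d (C(d, Y) = (d + Y) + 11 = (Y + d) + 11 = 11 + Y + d)
(l(-4*2)*(-8))*C(-1, 4*(-4)) = ((-6 + 3*(-4*2))*(-8))*(11 + 4*(-4) - 1) = ((-6 + 3*(-8))*(-8))*(11 - 16 - 1) = ((-6 - 24)*(-8))*(-6) = -30*(-8)*(-6) = 240*(-6) = -1440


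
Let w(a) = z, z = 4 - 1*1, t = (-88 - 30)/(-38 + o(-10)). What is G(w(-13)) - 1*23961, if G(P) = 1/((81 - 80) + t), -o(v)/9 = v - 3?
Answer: -934558/39 ≈ -23963.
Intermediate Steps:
o(v) = 27 - 9*v (o(v) = -9*(v - 3) = -9*(-3 + v) = 27 - 9*v)
t = -118/79 (t = (-88 - 30)/(-38 + (27 - 9*(-10))) = -118/(-38 + (27 + 90)) = -118/(-38 + 117) = -118/79 ≈ -1.4937)
z = 3 (z = 4 - 1 = 3)
w(a) = 3
G(P) = -79/39 (G(P) = 1/((81 - 80) - 118/79) = 1/(1 - 118/79) = 1/(-39/79) = -79/39)
G(w(-13)) - 1*23961 = -79/39 - 1*23961 = -79/39 - 23961 = -934558/39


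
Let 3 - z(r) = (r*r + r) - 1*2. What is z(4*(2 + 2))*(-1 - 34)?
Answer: 9345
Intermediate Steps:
z(r) = 5 - r - r² (z(r) = 3 - ((r*r + r) - 1*2) = 3 - ((r² + r) - 2) = 3 - ((r + r²) - 2) = 3 - (-2 + r + r²) = 3 + (2 - r - r²) = 5 - r - r²)
z(4*(2 + 2))*(-1 - 34) = (5 - 4*(2 + 2) - (4*(2 + 2))²)*(-1 - 34) = (5 - 4*4 - (4*4)²)*(-35) = (5 - 1*16 - 1*16²)*(-35) = (5 - 16 - 1*256)*(-35) = (5 - 16 - 256)*(-35) = -267*(-35) = 9345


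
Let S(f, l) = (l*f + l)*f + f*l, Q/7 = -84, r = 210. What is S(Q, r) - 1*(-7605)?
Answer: 72366885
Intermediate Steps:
Q = -588 (Q = 7*(-84) = -588)
S(f, l) = f*l + f*(l + f*l) (S(f, l) = (f*l + l)*f + f*l = (l + f*l)*f + f*l = f*(l + f*l) + f*l = f*l + f*(l + f*l))
S(Q, r) - 1*(-7605) = -588*210*(2 - 588) - 1*(-7605) = -588*210*(-586) + 7605 = 72359280 + 7605 = 72366885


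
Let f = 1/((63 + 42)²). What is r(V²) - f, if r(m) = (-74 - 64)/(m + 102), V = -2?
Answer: -760778/584325 ≈ -1.3020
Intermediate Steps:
r(m) = -138/(102 + m)
f = 1/11025 (f = 1/(105²) = 1/11025 ≈ 9.0703e-5)
r(V²) - f = -138/(102 + (-2)²) - 1*1/11025 = -138/(102 + 4) - 1/11025 = -138/106 - 1/11025 = -138*1/106 - 1/11025 = -69/53 - 1/11025 = -760778/584325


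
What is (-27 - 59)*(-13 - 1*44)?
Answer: 4902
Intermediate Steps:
(-27 - 59)*(-13 - 1*44) = -86*(-13 - 44) = -86*(-57) = 4902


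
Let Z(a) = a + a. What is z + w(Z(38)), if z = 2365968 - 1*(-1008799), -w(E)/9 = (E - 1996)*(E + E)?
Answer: 6001327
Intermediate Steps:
Z(a) = 2*a
w(E) = -18*E*(-1996 + E) (w(E) = -9*(E - 1996)*(E + E) = -9*(-1996 + E)*2*E = -18*E*(-1996 + E))
z = 3374767 (z = 2365968 + 1008799 = 3374767)
z + w(Z(38)) = 3374767 + 18*(2*38)*(1996 - 2*38) = 3374767 + 18*76*(1996 - 1*76) = 3374767 + 18*76*(1996 - 76) = 3374767 + 18*76*1920 = 3374767 + 2626560 = 6001327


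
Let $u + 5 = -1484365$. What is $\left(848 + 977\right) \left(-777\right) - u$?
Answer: $66345$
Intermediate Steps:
$u = -1484370$ ($u = -5 - 1484365 = -1484370$)
$\left(848 + 977\right) \left(-777\right) - u = \left(848 + 977\right) \left(-777\right) - -1484370 = 1825 \left(-777\right) + 1484370 = -1418025 + 1484370 = 66345$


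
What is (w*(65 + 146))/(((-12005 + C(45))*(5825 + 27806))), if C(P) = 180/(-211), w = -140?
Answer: 1246588/17039045257 ≈ 7.3161e-5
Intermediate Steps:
C(P) = -180/211 (C(P) = 180*(-1/211) = -180/211)
(w*(65 + 146))/(((-12005 + C(45))*(5825 + 27806))) = (-140*(65 + 146))/(((-12005 - 180/211)*(5825 + 27806))) = (-140*211)/((-2533235/211*33631)) = -29540/(-85195226285/211) = -29540*(-211/85195226285) = 1246588/17039045257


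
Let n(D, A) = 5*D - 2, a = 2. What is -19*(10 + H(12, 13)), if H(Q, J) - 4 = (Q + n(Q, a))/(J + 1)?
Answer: -361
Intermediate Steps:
n(D, A) = -2 + 5*D
H(Q, J) = 4 + (-2 + 6*Q)/(1 + J) (H(Q, J) = 4 + (Q + (-2 + 5*Q))/(J + 1) = 4 + (-2 + 6*Q)/(1 + J))
-19*(10 + H(12, 13)) = -19*(10 + 2*(1 + 2*13 + 3*12)/(1 + 13)) = -19*(10 + 2*(1 + 26 + 36)/14) = -19*(10 + 2*(1/14)*63) = -19*(10 + 9) = -19*19 = -361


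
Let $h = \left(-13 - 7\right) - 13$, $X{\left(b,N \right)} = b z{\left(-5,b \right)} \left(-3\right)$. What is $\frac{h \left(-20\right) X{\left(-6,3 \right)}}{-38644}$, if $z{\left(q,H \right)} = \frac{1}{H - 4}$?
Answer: $\frac{297}{9661} \approx 0.030742$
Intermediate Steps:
$z{\left(q,H \right)} = \frac{1}{-4 + H}$
$X{\left(b,N \right)} = - \frac{3 b}{-4 + b}$ ($X{\left(b,N \right)} = \frac{b}{-4 + b} \left(-3\right) = - \frac{3 b}{-4 + b}$)
$h = -33$ ($h = -20 - 13 = -33$)
$\frac{h \left(-20\right) X{\left(-6,3 \right)}}{-38644} = \frac{\left(-33\right) \left(-20\right) \left(\left(-3\right) \left(-6\right) \frac{1}{-4 - 6}\right)}{-38644} = 660 \left(\left(-3\right) \left(-6\right) \frac{1}{-10}\right) \left(- \frac{1}{38644}\right) = 660 \left(\left(-3\right) \left(-6\right) \left(- \frac{1}{10}\right)\right) \left(- \frac{1}{38644}\right) = 660 \left(- \frac{9}{5}\right) \left(- \frac{1}{38644}\right) = \left(-1188\right) \left(- \frac{1}{38644}\right) = \frac{297}{9661}$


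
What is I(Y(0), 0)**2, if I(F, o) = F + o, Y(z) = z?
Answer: 0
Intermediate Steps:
I(Y(0), 0)**2 = (0 + 0)**2 = 0**2 = 0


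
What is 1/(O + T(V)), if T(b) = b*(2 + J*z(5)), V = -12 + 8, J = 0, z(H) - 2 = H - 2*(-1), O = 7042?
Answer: 1/7034 ≈ 0.00014217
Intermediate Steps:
z(H) = 4 + H (z(H) = 2 + (H - 2*(-1)) = 2 + (H + 2) = 2 + (2 + H) = 4 + H)
V = -4
T(b) = 2*b (T(b) = b*(2 + 0*(4 + 5)) = b*(2 + 0*9) = b*(2 + 0) = b*2 = 2*b)
1/(O + T(V)) = 1/(7042 + 2*(-4)) = 1/(7042 - 8) = 1/7034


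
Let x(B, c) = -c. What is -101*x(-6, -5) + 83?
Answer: -422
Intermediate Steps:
-101*x(-6, -5) + 83 = -(-101)*(-5) + 83 = -101*5 + 83 = -505 + 83 = -422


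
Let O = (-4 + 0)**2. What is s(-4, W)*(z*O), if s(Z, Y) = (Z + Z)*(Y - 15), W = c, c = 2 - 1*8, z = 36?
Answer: 96768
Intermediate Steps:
c = -6 (c = 2 - 8 = -6)
W = -6
O = 16 (O = (-4)**2 = 16)
s(Z, Y) = 2*Z*(-15 + Y) (s(Z, Y) = (2*Z)*(-15 + Y) = 2*Z*(-15 + Y))
s(-4, W)*(z*O) = (2*(-4)*(-15 - 6))*(36*16) = (2*(-4)*(-21))*576 = 168*576 = 96768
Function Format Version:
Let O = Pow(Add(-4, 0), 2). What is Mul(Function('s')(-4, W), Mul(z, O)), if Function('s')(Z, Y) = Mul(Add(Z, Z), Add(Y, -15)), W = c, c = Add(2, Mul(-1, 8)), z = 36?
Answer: 96768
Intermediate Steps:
c = -6 (c = Add(2, -8) = -6)
W = -6
O = 16 (O = Pow(-4, 2) = 16)
Function('s')(Z, Y) = Mul(2, Z, Add(-15, Y)) (Function('s')(Z, Y) = Mul(Mul(2, Z), Add(-15, Y)) = Mul(2, Z, Add(-15, Y)))
Mul(Function('s')(-4, W), Mul(z, O)) = Mul(Mul(2, -4, Add(-15, -6)), Mul(36, 16)) = Mul(Mul(2, -4, -21), 576) = Mul(168, 576) = 96768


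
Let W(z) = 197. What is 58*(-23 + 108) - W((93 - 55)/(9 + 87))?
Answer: 4733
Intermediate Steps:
58*(-23 + 108) - W((93 - 55)/(9 + 87)) = 58*(-23 + 108) - 1*197 = 58*85 - 197 = 4930 - 197 = 4733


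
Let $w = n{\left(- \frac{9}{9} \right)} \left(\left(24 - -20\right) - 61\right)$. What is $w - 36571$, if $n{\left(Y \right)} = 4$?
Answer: $-36639$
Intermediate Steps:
$w = -68$ ($w = 4 \left(\left(24 - -20\right) - 61\right) = 4 \left(\left(24 + 20\right) - 61\right) = 4 \left(44 - 61\right) = 4 \left(-17\right) = -68$)
$w - 36571 = -68 - 36571 = -36639$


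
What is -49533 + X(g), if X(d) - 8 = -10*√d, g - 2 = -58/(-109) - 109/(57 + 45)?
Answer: -49525 - 5*√180900978/5559 ≈ -49537.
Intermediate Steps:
g = 16271/11118 (g = 2 + (-58/(-109) - 109/(57 + 45)) = 2 + (-58*(-1/109) - 109/102) = 2 + (58/109 - 109*1/102) = 2 + (58/109 - 109/102) = 2 - 5965/11118 = 16271/11118 ≈ 1.4635)
X(d) = 8 - 10*√d
-49533 + X(g) = -49533 + (8 - 5*√180900978/5559) = -49525 - 5*√180900978/5559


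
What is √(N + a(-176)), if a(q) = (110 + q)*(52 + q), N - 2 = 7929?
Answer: √16115 ≈ 126.94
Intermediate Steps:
N = 7931 (N = 2 + 7929 = 7931)
a(q) = (52 + q)*(110 + q)
√(N + a(-176)) = √(7931 + (5720 + (-176)² + 162*(-176))) = √(7931 + (5720 + 30976 - 28512)) = √(7931 + 8184) = √16115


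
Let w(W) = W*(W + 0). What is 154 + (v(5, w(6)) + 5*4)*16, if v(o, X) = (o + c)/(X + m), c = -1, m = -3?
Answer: 15706/33 ≈ 475.94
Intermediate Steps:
w(W) = W**2 (w(W) = W*W = W**2)
v(o, X) = (-1 + o)/(-3 + X) (v(o, X) = (o - 1)/(X - 3) = (-1 + o)/(-3 + X))
154 + (v(5, w(6)) + 5*4)*16 = 154 + ((-1 + 5)/(-3 + 6**2) + 5*4)*16 = 154 + (4/(-3 + 36) + 20)*16 = 154 + (4/33 + 20)*16 = 154 + (664/33)*16 = 154 + 10624/33 = 15706/33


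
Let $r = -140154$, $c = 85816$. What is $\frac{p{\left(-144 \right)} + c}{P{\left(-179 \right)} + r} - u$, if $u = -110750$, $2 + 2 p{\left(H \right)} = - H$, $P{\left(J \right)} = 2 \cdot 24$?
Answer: $\frac{5172217871}{46702} \approx 1.1075 \cdot 10^{5}$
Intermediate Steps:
$P{\left(J \right)} = 48$
$p{\left(H \right)} = -1 - \frac{H}{2}$ ($p{\left(H \right)} = -1 + \frac{\left(-1\right) H}{2} = -1 - \frac{H}{2}$)
$\frac{p{\left(-144 \right)} + c}{P{\left(-179 \right)} + r} - u = \frac{\left(-1 - -72\right) + 85816}{48 - 140154} - -110750 = \frac{\left(-1 + 72\right) + 85816}{-140106} + 110750 = \left(71 + 85816\right) \left(- \frac{1}{140106}\right) + 110750 = 85887 \left(- \frac{1}{140106}\right) + 110750 = - \frac{28629}{46702} + 110750 = \frac{5172217871}{46702}$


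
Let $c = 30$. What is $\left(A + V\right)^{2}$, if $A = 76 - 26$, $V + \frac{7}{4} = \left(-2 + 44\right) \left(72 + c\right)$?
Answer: $\frac{300294241}{16} \approx 1.8768 \cdot 10^{7}$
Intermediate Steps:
$V = \frac{17129}{4}$ ($V = - \frac{7}{4} + \left(-2 + 44\right) \left(72 + 30\right) = - \frac{7}{4} + 42 \cdot 102 = - \frac{7}{4} + 4284 = \frac{17129}{4} \approx 4282.3$)
$A = 50$
$\left(A + V\right)^{2} = \left(50 + \frac{17129}{4}\right)^{2} = \left(\frac{17329}{4}\right)^{2} = \frac{300294241}{16}$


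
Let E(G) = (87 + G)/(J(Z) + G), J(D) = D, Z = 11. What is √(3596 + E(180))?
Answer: √131236673/191 ≈ 59.978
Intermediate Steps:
E(G) = (87 + G)/(11 + G)
√(3596 + E(180)) = √(3596 + (87 + 180)/(11 + 180)) = √(3596 + 267/191) = √(687103/191) = √131236673/191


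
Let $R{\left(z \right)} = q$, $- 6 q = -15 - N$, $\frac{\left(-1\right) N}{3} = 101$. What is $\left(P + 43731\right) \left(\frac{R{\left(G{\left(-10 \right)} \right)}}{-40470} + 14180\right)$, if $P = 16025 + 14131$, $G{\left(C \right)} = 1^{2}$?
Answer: $\frac{7066856207796}{6745} \approx 1.0477 \cdot 10^{9}$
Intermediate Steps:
$G{\left(C \right)} = 1$
$N = -303$ ($N = \left(-3\right) 101 = -303$)
$P = 30156$
$q = -48$ ($q = - \frac{-15 - -303}{6} = - \frac{-15 + 303}{6} = \left(- \frac{1}{6}\right) 288 = -48$)
$R{\left(z \right)} = -48$
$\left(P + 43731\right) \left(\frac{R{\left(G{\left(-10 \right)} \right)}}{-40470} + 14180\right) = \left(30156 + 43731\right) \left(- \frac{48}{-40470} + 14180\right) = 73887 \left(\left(-48\right) \left(- \frac{1}{40470}\right) + 14180\right) = 73887 \left(\frac{8}{6745} + 14180\right) = 73887 \cdot \frac{95644108}{6745} = \frac{7066856207796}{6745}$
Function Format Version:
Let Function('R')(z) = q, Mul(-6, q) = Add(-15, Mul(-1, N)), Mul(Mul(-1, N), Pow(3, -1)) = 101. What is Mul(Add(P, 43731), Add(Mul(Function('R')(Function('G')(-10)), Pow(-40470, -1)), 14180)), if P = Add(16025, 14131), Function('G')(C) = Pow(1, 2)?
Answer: Rational(7066856207796, 6745) ≈ 1.0477e+9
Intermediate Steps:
Function('G')(C) = 1
N = -303 (N = Mul(-3, 101) = -303)
P = 30156
q = -48 (q = Mul(Rational(-1, 6), Add(-15, Mul(-1, -303))) = Mul(Rational(-1, 6), Add(-15, 303)) = Mul(Rational(-1, 6), 288) = -48)
Function('R')(z) = -48
Mul(Add(P, 43731), Add(Mul(Function('R')(Function('G')(-10)), Pow(-40470, -1)), 14180)) = Mul(Add(30156, 43731), Add(Mul(-48, Pow(-40470, -1)), 14180)) = Mul(73887, Add(Mul(-48, Rational(-1, 40470)), 14180)) = Mul(73887, Add(Rational(8, 6745), 14180)) = Mul(73887, Rational(95644108, 6745)) = Rational(7066856207796, 6745)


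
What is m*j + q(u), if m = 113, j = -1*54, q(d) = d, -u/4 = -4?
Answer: -6086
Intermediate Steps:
u = 16 (u = -4*(-4) = 16)
j = -54
m*j + q(u) = 113*(-54) + 16 = -6102 + 16 = -6086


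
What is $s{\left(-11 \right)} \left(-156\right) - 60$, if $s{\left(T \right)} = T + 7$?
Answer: $564$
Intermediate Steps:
$s{\left(T \right)} = 7 + T$
$s{\left(-11 \right)} \left(-156\right) - 60 = \left(7 - 11\right) \left(-156\right) - 60 = \left(-4\right) \left(-156\right) - 60 = 624 - 60 = 564$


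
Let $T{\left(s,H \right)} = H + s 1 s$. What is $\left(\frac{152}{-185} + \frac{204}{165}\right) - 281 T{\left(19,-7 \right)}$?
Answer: $- \frac{202428746}{2035} \approx -99474.0$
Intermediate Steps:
$T{\left(s,H \right)} = H + s^{2}$ ($T{\left(s,H \right)} = H + s s = H + s^{2}$)
$\left(\frac{152}{-185} + \frac{204}{165}\right) - 281 T{\left(19,-7 \right)} = \left(\frac{152}{-185} + \frac{204}{165}\right) - 281 \left(-7 + 19^{2}\right) = \left(152 \left(- \frac{1}{185}\right) + 204 \cdot \frac{1}{165}\right) - 281 \left(-7 + 361\right) = \left(- \frac{152}{185} + \frac{68}{55}\right) - 99474 = \frac{844}{2035} - 99474 = - \frac{202428746}{2035}$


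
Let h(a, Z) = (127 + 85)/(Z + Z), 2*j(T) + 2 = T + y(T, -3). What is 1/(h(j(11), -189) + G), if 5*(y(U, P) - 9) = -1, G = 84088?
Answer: 189/15892526 ≈ 1.1892e-5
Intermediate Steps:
y(U, P) = 44/5 (y(U, P) = 9 + (⅕)*(-1) = 9 - ⅕ = 44/5)
j(T) = 17/5 + T/2 (j(T) = -1 + (T + 44/5)/2 = -1 + (44/5 + T)/2 = -1 + (22/5 + T/2) = 17/5 + T/2)
h(a, Z) = 106/Z (h(a, Z) = 212/((2*Z)) = 212*(1/(2*Z)) = 106/Z)
1/(h(j(11), -189) + G) = 1/(106/(-189) + 84088) = 1/(106*(-1/189) + 84088) = 1/(-106/189 + 84088) = 1/(15892526/189) = 189/15892526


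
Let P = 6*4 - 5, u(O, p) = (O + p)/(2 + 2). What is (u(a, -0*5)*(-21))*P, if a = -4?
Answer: 399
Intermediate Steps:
u(O, p) = O/4 + p/4 (u(O, p) = (O + p)/4 = (O + p)*(1/4) = O/4 + p/4)
P = 19 (P = 24 - 5 = 19)
(u(a, -0*5)*(-21))*P = (((1/4)*(-4) + (-0*5)/4)*(-21))*19 = ((-1 + (-1*0)/4)*(-21))*19 = ((-1 + (1/4)*0)*(-21))*19 = ((-1 + 0)*(-21))*19 = -1*(-21)*19 = 21*19 = 399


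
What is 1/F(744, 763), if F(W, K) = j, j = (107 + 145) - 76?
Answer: 1/176 ≈ 0.0056818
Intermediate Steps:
j = 176 (j = 252 - 76 = 176)
F(W, K) = 176
1/F(744, 763) = 1/176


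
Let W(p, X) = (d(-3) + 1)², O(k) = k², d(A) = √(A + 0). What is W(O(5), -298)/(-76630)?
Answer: 1/38315 - I*√3/38315 ≈ 2.6099e-5 - 4.5206e-5*I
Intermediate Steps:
d(A) = √A
W(p, X) = (1 + I*√3)² (W(p, X) = (√(-3) + 1)² = (I*√3 + 1)² = (1 + I*√3)²)
W(O(5), -298)/(-76630) = (1 + I*√3)²/(-76630) = (1 + I*√3)²*(-1/76630) = -(1 + I*√3)²/76630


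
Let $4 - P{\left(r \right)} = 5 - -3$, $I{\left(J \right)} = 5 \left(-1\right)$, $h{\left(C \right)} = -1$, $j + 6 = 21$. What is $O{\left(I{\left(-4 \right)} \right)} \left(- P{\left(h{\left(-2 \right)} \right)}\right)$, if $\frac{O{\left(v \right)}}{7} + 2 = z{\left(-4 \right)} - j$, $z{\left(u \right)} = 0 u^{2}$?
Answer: $-476$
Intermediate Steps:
$j = 15$ ($j = -6 + 21 = 15$)
$z{\left(u \right)} = 0$
$I{\left(J \right)} = -5$
$O{\left(v \right)} = -119$ ($O{\left(v \right)} = -14 + 7 \left(0 - 15\right) = -14 + 7 \left(-15\right) = -14 - 105 = -119$)
$P{\left(r \right)} = -4$ ($P{\left(r \right)} = 4 - \left(5 - -3\right) = 4 - \left(5 + 3\right) = 4 - 8 = -4$)
$O{\left(I{\left(-4 \right)} \right)} \left(- P{\left(h{\left(-2 \right)} \right)}\right) = - 119 \left(\left(-1\right) \left(-4\right)\right) = \left(-119\right) 4 = -476$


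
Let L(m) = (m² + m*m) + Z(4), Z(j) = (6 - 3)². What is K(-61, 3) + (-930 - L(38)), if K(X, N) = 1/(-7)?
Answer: -26790/7 ≈ -3827.1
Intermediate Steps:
K(X, N) = -⅐
Z(j) = 9 (Z(j) = 3² = 9)
L(m) = 9 + 2*m² (L(m) = (m² + m*m) + 9 = (m² + m²) + 9 = 2*m² + 9 = 9 + 2*m²)
K(-61, 3) + (-930 - L(38)) = -⅐ + (-930 - (9 + 2*38²)) = -⅐ + (-930 - (9 + 2*1444)) = -⅐ + (-930 - (9 + 2888)) = -⅐ + (-930 - 1*2897) = -⅐ + (-930 - 2897) = -⅐ - 3827 = -26790/7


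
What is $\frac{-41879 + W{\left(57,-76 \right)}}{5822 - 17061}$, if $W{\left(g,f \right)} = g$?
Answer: $\frac{41822}{11239} \approx 3.7211$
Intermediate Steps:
$\frac{-41879 + W{\left(57,-76 \right)}}{5822 - 17061} = \frac{-41879 + 57}{5822 - 17061} = - \frac{41822}{5822 - 17061} = - \frac{41822}{-11239} = \left(-41822\right) \left(- \frac{1}{11239}\right) = \frac{41822}{11239}$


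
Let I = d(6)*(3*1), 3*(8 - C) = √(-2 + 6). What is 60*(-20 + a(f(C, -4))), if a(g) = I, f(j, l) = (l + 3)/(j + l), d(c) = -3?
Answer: -1740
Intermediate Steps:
C = 22/3 (C = 8 - √(-2 + 6)/3 = 8 - √4/3 = 8 - ⅓*2 = 8 - ⅔ = 22/3 ≈ 7.3333)
I = -9 ≈ -9.0000
f(j, l) = (3 + l)/(j + l)
a(g) = -9
60*(-20 + a(f(C, -4))) = 60*(-20 - 9) = 60*(-29) = -1740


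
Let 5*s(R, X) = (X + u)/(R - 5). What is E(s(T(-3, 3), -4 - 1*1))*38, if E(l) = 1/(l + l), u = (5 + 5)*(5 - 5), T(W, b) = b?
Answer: 38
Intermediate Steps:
u = 0 (u = 10*0 = 0)
s(R, X) = X/(5*(-5 + R)) (s(R, X) = ((X + 0)/(R - 5))/5 = (X/(-5 + R))/5 = X/(5*(-5 + R)))
E(l) = 1/(2*l)
E(s(T(-3, 3), -4 - 1*1))*38 = (1/(2*(((-4 - 1*1)/(5*(-5 + 3))))))*38 = (1/(2*(((1/5)*(-4 - 1)/(-2)))))*38 = (1/(2*(((1/5)*(-5)*(-1/2)))))*38 = (1/(2*(1/2)))*38 = ((1/2)*2)*38 = 1*38 = 38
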